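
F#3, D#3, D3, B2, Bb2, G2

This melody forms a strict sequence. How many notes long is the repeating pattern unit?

2

Try groups of 2 (3 cells in 6 notes):
F#3 D#3 | D3 B2 | Bb2 G2
Every group is a transposition down a 3rd of the one before; no shorter unit works.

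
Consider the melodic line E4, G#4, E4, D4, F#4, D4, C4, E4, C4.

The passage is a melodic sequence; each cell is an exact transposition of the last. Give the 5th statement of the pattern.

Unit = 3 notes; the statements start on E4, D4, C4, moving down a 2nd each time.
Carrying on: Bb3 → Ab3.
So cell 5 is Ab3 C4 Ab3.

Ab3 C4 Ab3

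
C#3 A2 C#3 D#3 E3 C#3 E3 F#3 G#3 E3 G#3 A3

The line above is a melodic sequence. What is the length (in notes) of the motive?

There are 12 notes; a 4-note unit gives 3 cells:
C#3 A2 C#3 D#3 | E3 C#3 E3 F#3 | G#3 E3 G#3 A3
That's a consistent up a 3rd shift per cell, and no other grouping gives one.

4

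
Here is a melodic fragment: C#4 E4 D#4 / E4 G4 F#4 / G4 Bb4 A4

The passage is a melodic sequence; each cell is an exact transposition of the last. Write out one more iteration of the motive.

Bb4 Db5 C5

With a 3-note motive the entries are C#4, E4, G4, each up a 3rd from the previous.
So cell 4 is Bb4 Db5 C5.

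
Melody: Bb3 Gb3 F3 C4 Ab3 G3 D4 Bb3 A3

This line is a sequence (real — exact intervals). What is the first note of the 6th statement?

G#4

With a 3-note motive the entries are Bb3, C4, D4, each up a 2nd from the previous.
Extending the heads up a 2nd: E4 → F#4 → G#4.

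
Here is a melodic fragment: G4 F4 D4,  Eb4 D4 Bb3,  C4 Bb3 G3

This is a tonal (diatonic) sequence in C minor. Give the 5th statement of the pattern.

The 3-note cells begin on G4, Eb4, C4 — each down a 3rd from the last.
Extending down a 3rd: Ab3 → F3.
So cell 5 is F3 Eb3 C3.

F3 Eb3 C3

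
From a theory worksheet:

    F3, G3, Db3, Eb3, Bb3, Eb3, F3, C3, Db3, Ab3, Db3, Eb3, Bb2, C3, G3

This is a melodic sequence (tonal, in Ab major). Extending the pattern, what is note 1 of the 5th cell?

Bb2

Grouping in 5s, the 1st note of each cell is F3, Eb3, Db3.
Carrying that down a 2nd forward: C3 → Bb2.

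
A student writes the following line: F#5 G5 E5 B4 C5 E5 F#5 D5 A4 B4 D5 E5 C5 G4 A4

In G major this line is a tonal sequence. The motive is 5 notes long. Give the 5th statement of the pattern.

With a 5-note motive the entries are F#5, E5, D5, each down a 2nd from the previous.
Extending down a 2nd: C5 → B4.
From B4 the diatonic shape gives B4 C5 A4 E4 F#4.

B4 C5 A4 E4 F#4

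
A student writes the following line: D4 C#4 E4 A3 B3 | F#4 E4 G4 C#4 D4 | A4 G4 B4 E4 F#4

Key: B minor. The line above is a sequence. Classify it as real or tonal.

Every note is diatonic to B minor.
Cell 1 has -1 semitones from note 1 to 2, but cell 2 has -2 — the interval quality changes while the contour stays the same, which is the hallmark of a tonal sequence.

tonal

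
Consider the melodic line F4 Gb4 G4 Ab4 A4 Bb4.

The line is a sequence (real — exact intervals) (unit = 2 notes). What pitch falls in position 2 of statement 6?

Grouping in 2s, the 2nd note of each cell is Gb4, Ab4, Bb4.
Carrying that up a 2nd forward: C5 → D5 → E5.

E5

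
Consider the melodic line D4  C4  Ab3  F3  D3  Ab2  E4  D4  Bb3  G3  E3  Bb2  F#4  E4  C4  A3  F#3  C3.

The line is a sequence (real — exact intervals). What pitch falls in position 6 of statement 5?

Grouping in 6s, the 6th note of each cell is Ab2, Bb2, C3.
Carrying that up a 2nd forward: D3 → E3.

E3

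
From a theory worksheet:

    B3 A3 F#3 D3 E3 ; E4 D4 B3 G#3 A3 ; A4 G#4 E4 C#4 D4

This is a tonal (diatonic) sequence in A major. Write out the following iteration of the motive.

Unit = 5 notes; the statements start on B3, E4, A4, moving up a 4th each time.
Statement 4 starts on D5 and keeps the same diatonic contour: D5 C#5 A4 F#4 G#4.

D5 C#5 A4 F#4 G#4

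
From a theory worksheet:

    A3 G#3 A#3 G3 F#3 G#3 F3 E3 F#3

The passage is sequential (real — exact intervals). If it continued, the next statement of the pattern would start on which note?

Eb3

The 3-note cells begin on A3, G3, F3 — each down a 2nd from the last.
One more step down a 2nd gives Eb3.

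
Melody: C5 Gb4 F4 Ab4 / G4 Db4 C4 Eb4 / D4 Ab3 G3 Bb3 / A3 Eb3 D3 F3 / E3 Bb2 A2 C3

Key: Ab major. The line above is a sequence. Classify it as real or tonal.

real

Each cell has the same semitone pattern (-6, -1, 3) — intervals are preserved exactly.
And Gb4 lies outside Ab major, so the sequence is real rather than tonal.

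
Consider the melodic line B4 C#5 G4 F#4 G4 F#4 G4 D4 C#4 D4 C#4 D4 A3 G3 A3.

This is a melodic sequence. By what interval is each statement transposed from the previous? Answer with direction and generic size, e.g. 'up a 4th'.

The 5-note cells begin on B4, F#4, C#4 — each down a 4th from the last.
From B4 to F#4: down a 4th.

down a 4th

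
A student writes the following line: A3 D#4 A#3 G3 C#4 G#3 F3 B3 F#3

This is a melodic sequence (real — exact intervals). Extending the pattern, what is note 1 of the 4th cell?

The unit is 3 notes. Position-1 pitches of the 3 shown cells: A3, G3, F3.
Each moves down a 2nd; the next is Eb3.

Eb3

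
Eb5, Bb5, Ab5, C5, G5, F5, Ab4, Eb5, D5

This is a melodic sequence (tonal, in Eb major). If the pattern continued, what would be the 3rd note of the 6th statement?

The unit is 3 notes. Position-3 pitches of the 3 shown cells: Ab5, F5, D5.
Extending down a 3rd: Bb4 → G4 → Eb4.

Eb4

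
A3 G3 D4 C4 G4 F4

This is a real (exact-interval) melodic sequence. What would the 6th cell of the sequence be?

Bb5 Ab5

With a 2-note motive the entries are A3, D4, G4, each up a 4th from the previous.
Carrying on: C5 → F5 → Bb5.
From Bb5 the exact shape gives Bb5 Ab5.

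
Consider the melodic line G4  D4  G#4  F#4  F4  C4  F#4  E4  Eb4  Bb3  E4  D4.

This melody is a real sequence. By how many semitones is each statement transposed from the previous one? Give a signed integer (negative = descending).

Unit = 4 notes; the statements start on G4, F4, Eb4, moving down a 2nd each time.
Counting half-steps from G4 to F4: -2.

-2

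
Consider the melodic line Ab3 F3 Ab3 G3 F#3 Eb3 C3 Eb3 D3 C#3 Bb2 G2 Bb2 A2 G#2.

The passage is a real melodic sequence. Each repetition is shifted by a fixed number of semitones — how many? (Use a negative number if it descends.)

-5

The 5-note cells begin on Ab3, Eb3, Bb2 — each down a 4th from the last.
Ab3→Eb3 is 51 − 56 = -5 semitones.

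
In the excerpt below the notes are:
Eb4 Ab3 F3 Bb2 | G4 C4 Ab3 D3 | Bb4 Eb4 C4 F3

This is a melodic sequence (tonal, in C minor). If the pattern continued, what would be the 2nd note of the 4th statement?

Grouping in 4s, the 2nd note of each cell is Ab3, C4, Eb4.
Each moves up a 3rd; the next is G4.

G4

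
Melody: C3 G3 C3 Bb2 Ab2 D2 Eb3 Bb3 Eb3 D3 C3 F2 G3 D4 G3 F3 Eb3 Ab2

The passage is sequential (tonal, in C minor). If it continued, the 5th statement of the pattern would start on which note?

D4

Taking 6-note groups, the heads are C3, Eb3, G3: the pattern moves up a 3rd.
Extending the heads up a 3rd: Bb3 → D4.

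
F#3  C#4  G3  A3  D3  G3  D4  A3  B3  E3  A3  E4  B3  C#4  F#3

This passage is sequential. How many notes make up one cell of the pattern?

5

15 notes total. Splitting into 3 groups of 5:
F#3 C#4 G3 A3 D3 | G3 D4 A3 B3 E3 | A3 E4 B3 C#4 F#3
That's a consistent up a 2nd shift per cell, and no other grouping gives one.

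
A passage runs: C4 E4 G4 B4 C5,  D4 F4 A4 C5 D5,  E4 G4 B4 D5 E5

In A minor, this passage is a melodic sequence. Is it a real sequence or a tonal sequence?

Every note is diatonic to A minor.
Cell 1 has +4 semitones from note 1 to 2, but cell 2 has +3 — the interval quality changes while the contour stays the same, which is the hallmark of a tonal sequence.

tonal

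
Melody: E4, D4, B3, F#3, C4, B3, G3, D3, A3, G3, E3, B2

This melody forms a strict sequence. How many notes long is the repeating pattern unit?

4

Try groups of 4 (3 cells in 12 notes):
E4 D4 B3 F#3 | C4 B3 G3 D3 | A3 G3 E3 B2
Every group is a transposition down a 3rd of the one before; no shorter unit works.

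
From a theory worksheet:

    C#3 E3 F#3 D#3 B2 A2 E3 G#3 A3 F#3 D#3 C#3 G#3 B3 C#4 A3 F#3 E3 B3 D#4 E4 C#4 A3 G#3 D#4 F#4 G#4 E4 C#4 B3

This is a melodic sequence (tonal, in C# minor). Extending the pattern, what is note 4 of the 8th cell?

Grouping in 6s, the 4th note of each cell is D#3, F#3, A3, C#4, E4.
Each moves up a 3rd. Continuing: G#4 → B4 → D#5.

D#5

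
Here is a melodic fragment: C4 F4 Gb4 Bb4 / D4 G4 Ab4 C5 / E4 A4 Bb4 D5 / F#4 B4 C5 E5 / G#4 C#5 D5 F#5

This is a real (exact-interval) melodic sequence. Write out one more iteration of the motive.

Unit = 4 notes; the statements start on C4, D4, E4, F#4, G#4, moving up a 2nd each time.
From A#4 the exact shape gives A#4 D#5 E5 G#5.

A#4 D#5 E5 G#5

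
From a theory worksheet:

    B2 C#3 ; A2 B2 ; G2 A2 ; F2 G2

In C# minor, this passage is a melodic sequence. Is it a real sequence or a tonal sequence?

Each cell has the same semitone pattern (2,) — intervals are preserved exactly.
And G2 lies outside C# minor, so the sequence is real rather than tonal.

real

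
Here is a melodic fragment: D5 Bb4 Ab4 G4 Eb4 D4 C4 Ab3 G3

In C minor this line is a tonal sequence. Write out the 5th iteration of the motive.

Bb2 G2 F2

The 3-note cells begin on D5, G4, C4 — each down a 5th from the last.
Continuing the starts: F3 → Bb2.
From Bb2 the diatonic shape gives Bb2 G2 F2.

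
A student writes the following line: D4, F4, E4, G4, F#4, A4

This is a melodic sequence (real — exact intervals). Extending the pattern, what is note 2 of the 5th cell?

C#5

The unit is 2 notes. Position-2 pitches of the 3 shown cells: F4, G4, A4.
Carrying that up a 2nd forward: B4 → C#5.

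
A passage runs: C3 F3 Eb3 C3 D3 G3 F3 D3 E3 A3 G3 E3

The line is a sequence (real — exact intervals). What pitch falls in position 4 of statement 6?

A#3

With 4-note cells, note 4 of each statement runs C3, D3, E3.
Each moves up a 2nd. Continuing: F#3 → G#3 → A#3.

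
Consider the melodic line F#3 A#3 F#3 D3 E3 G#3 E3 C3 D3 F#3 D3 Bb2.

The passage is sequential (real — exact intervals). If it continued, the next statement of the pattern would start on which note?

The 4-note cells begin on F#3, E3, D3 — each down a 2nd from the last.
One more step down a 2nd gives C3.

C3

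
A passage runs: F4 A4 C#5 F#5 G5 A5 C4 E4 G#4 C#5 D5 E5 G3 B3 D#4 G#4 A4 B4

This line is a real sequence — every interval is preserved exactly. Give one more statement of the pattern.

With a 6-note motive the entries are F4, C4, G3, each down a 4th from the previous.
Statement 4 starts on D3 and keeps the same exact contour: D3 F#3 A#3 D#4 E4 F#4.

D3 F#3 A#3 D#4 E4 F#4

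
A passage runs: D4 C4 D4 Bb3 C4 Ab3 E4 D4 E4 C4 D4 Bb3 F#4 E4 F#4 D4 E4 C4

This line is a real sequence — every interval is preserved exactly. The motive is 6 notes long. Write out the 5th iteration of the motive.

A#4 G#4 A#4 F#4 G#4 E4

Taking 6-note groups, the heads are D4, E4, F#4: the pattern moves up a 2nd.
Carrying on: G#4 → A#4.
From A#4 the exact shape gives A#4 G#4 A#4 F#4 G#4 E4.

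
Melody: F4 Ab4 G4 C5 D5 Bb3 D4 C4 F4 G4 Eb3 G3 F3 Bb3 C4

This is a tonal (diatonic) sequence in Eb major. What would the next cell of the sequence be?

Ab2 C3 Bb2 Eb3 F3

Taking 5-note groups, the heads are F4, Bb3, Eb3: the pattern moves down a 5th.
So cell 4 is Ab2 C3 Bb2 Eb3 F3.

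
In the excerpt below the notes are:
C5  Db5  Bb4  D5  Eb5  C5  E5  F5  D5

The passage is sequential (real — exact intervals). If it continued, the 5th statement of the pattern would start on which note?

With a 3-note motive the entries are C5, D5, E5, each up a 2nd from the previous.
Extending the heads up a 2nd: F#5 → G#5.

G#5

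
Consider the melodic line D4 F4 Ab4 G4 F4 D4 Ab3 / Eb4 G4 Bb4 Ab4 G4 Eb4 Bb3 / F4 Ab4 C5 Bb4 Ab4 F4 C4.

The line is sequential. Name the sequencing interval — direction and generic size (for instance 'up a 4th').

With a 7-note motive the entries are D4, Eb4, F4, each up a 2nd from the previous.
D4 to Eb4 is up a 2nd.

up a 2nd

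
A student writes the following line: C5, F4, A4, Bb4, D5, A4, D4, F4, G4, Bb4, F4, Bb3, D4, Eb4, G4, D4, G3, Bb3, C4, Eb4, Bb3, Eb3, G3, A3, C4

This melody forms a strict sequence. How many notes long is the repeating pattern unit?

5

25 notes total. Splitting into 5 groups of 5:
C5 F4 A4 Bb4 D5 | A4 D4 F4 G4 Bb4 | F4 Bb3 D4 Eb4 G4 | D4 G3 Bb3 C4 Eb4 | Bb3 Eb3 G3 A3 C4
Each cell is the previous one down a 3rd — so the unit is 5 notes.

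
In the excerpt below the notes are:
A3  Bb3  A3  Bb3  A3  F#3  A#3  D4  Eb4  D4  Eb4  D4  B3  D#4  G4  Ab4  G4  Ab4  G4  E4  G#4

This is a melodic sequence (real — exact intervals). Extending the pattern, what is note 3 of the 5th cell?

F5

With 7-note cells, note 3 of each statement runs A3, D4, G4.
Each moves up a 4th. Continuing: C5 → F5.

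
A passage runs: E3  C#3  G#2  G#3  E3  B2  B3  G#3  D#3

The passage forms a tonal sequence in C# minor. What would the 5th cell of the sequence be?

F#4 D#4 A3

The 3-note cells begin on E3, G#3, B3 — each up a 3rd from the last.
Carrying on: D#4 → F#4.
Statement 5 starts on F#4 and keeps the same diatonic contour: F#4 D#4 A3.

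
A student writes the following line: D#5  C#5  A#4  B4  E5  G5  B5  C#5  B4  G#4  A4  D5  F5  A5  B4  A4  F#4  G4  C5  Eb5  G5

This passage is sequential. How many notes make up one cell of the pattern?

7

Try groups of 7 (3 cells in 21 notes):
D#5 C#5 A#4 B4 E5 G5 B5 | C#5 B4 G#4 A4 D5 F5 A5 | B4 A4 F#4 G4 C5 Eb5 G5
That's a consistent down a 2nd shift per cell, and no other grouping gives one.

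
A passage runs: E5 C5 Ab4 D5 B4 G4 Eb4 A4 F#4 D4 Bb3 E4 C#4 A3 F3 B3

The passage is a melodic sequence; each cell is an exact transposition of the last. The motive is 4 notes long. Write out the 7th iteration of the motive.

Unit = 4 notes; the statements start on E5, B4, F#4, C#4, moving down a 4th each time.
Continuing the starts: G#3 → D#3 → A#2.
Statement 7 starts on A#2 and keeps the same exact contour: A#2 F#2 D2 G#2.

A#2 F#2 D2 G#2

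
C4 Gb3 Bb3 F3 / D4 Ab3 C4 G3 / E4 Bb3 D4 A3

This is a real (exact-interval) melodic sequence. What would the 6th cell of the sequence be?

Unit = 4 notes; the statements start on C4, D4, E4, moving up a 2nd each time.
Continuing the starts: F#4 → G#4 → A#4.
So cell 6 is A#4 E4 G#4 D#4.

A#4 E4 G#4 D#4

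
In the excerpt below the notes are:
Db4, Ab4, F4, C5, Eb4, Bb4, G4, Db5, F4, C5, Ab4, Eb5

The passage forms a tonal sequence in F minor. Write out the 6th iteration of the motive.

Bb4 F5 Db5 Ab5

Taking 4-note groups, the heads are Db4, Eb4, F4: the pattern moves up a 2nd.
Continuing the starts: G4 → Ab4 → Bb4.
Statement 6 starts on Bb4 and keeps the same diatonic contour: Bb4 F5 Db5 Ab5.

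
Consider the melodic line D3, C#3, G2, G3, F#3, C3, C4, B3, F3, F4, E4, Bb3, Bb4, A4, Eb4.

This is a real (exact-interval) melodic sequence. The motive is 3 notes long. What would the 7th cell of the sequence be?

Ab5 G5 Db5

Unit = 3 notes; the statements start on D3, G3, C4, F4, Bb4, moving up a 4th each time.
Carrying on: Eb5 → Ab5.
From Ab5 the exact shape gives Ab5 G5 Db5.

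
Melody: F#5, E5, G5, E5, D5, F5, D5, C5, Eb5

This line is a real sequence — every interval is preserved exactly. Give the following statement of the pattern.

C5 Bb4 Db5

The 3-note cells begin on F#5, E5, D5 — each down a 2nd from the last.
So cell 4 is C5 Bb4 Db5.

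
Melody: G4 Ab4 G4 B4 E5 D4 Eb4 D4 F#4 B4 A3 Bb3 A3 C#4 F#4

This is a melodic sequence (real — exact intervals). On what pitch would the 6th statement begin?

F#2

Unit = 5 notes; the statements start on G4, D4, A3, moving down a 4th each time.
Extending the heads down a 4th: E3 → B2 → F#2.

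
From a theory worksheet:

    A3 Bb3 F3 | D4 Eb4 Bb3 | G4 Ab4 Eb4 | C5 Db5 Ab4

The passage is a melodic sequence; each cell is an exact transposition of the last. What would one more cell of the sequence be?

Taking 3-note groups, the heads are A3, D4, G4, C5: the pattern moves up a 4th.
Statement 5 starts on F5 and keeps the same exact contour: F5 Gb5 Db5.

F5 Gb5 Db5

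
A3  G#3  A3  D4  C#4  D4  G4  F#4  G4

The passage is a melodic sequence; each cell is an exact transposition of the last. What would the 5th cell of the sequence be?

With a 3-note motive the entries are A3, D4, G4, each up a 4th from the previous.
Extending up a 4th: C5 → F5.
Statement 5 starts on F5 and keeps the same exact contour: F5 E5 F5.

F5 E5 F5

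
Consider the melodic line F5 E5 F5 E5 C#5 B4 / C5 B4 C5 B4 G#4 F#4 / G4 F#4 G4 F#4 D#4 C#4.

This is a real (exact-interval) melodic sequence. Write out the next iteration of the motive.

D4 C#4 D4 C#4 A#3 G#3

The 6-note cells begin on F5, C5, G4 — each down a 4th from the last.
So cell 4 is D4 C#4 D4 C#4 A#3 G#3.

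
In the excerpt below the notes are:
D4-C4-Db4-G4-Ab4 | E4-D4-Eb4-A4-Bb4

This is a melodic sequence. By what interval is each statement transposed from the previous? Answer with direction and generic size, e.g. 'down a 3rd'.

up a 2nd

Taking 5-note groups, the heads are D4, E4: the pattern moves up a 2nd.
From D4 to E4: up a 2nd.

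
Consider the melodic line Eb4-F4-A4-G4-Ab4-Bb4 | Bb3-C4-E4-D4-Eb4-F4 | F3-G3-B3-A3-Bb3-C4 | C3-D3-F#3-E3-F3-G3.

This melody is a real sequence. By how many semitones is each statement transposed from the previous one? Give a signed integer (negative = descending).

-5

Unit = 6 notes; the statements start on Eb4, Bb3, F3, C3, moving down a 4th each time.
Eb4 to Bb3 spans -5 semitones.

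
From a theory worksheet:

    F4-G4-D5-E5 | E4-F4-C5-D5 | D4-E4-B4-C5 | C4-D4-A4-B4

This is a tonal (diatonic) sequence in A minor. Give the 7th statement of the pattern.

G3 A3 E4 F4

With a 4-note motive the entries are F4, E4, D4, C4, each down a 2nd from the previous.
Continuing the starts: B3 → A3 → G3.
From G3 the diatonic shape gives G3 A3 E4 F4.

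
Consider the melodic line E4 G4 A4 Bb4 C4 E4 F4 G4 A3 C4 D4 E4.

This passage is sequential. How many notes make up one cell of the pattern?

12 notes total. Splitting into 3 groups of 4:
E4 G4 A4 Bb4 | C4 E4 F4 G4 | A3 C4 D4 E4
Every group is a transposition down a 3rd of the one before; no shorter unit works.

4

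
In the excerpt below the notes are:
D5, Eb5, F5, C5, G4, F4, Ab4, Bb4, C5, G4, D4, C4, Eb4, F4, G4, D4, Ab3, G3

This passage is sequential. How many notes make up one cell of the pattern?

There are 18 notes; a 6-note unit gives 3 cells:
D5 Eb5 F5 C5 G4 F4 | Ab4 Bb4 C5 G4 D4 C4 | Eb4 F4 G4 D4 Ab3 G3
Each cell is the previous one down a 4th — so the unit is 6 notes.

6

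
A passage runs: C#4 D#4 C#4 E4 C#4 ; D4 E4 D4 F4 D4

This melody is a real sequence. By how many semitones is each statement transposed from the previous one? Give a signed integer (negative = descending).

Taking 5-note groups, the heads are C#4, D4: the pattern moves up a 2nd.
C#4→D4 is 62 − 61 = 1 semitones.

1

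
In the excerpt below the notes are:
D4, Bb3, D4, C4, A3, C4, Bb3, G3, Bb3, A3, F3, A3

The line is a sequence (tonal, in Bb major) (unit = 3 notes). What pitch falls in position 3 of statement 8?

Grouping in 3s, the 3rd note of each cell is D4, C4, Bb3, A3.
Extending down a 2nd: G3 → F3 → Eb3 → D3.

D3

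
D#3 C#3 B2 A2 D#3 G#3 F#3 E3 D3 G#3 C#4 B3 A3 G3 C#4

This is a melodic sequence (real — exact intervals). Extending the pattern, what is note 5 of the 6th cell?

The unit is 5 notes. Position-5 pitches of the 3 shown cells: D#3, G#3, C#4.
Extending up a 4th: F#4 → B4 → E5.

E5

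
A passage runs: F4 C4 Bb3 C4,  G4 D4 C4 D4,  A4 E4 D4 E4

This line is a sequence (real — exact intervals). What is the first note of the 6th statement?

With a 4-note motive the entries are F4, G4, A4, each up a 2nd from the previous.
Extending the heads up a 2nd: B4 → C#5 → D#5.

D#5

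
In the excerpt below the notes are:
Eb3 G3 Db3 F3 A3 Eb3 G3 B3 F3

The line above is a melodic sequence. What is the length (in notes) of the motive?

9 notes total. Splitting into 3 groups of 3:
Eb3 G3 Db3 | F3 A3 Eb3 | G3 B3 F3
That's a consistent up a 2nd shift per cell, and no other grouping gives one.

3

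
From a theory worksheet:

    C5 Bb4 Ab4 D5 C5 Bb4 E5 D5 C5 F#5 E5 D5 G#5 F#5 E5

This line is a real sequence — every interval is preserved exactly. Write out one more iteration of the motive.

Taking 3-note groups, the heads are C5, D5, E5, F#5, G#5: the pattern moves up a 2nd.
From A#5 the exact shape gives A#5 G#5 F#5.

A#5 G#5 F#5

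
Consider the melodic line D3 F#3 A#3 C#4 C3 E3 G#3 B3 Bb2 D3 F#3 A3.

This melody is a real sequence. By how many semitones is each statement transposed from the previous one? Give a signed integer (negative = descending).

-2

With a 4-note motive the entries are D3, C3, Bb2, each down a 2nd from the previous.
Counting half-steps from D3 to C3: -2.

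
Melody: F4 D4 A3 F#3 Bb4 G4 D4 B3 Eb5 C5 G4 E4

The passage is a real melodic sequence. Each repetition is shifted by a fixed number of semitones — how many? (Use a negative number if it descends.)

With a 4-note motive the entries are F4, Bb4, Eb5, each up a 4th from the previous.
F4 to Bb4 spans +5 semitones.

5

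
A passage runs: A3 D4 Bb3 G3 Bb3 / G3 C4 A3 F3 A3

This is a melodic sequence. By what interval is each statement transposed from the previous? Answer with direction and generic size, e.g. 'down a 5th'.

down a 2nd

With a 5-note motive the entries are A3, G3, each down a 2nd from the previous.
A3 to G3 is down a 2nd.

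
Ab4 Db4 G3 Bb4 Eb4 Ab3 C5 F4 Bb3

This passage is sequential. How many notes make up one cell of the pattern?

Try groups of 3 (3 cells in 9 notes):
Ab4 Db4 G3 | Bb4 Eb4 Ab3 | C5 F4 Bb3
Every group is a transposition up a 2nd of the one before; no shorter unit works.

3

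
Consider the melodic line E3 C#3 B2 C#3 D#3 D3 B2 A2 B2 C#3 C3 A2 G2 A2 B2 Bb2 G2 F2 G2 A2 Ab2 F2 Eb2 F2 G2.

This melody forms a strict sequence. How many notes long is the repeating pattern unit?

25 notes total. Splitting into 5 groups of 5:
E3 C#3 B2 C#3 D#3 | D3 B2 A2 B2 C#3 | C3 A2 G2 A2 B2 | Bb2 G2 F2 G2 A2 | Ab2 F2 Eb2 F2 G2
That's a consistent down a 2nd shift per cell, and no other grouping gives one.

5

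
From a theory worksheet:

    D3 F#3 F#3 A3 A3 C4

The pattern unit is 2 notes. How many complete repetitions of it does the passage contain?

6 notes in groups of 2 gives 6/2 = 3 statements.
Starts: D3, F#3, A3 — each up a 3rd.

3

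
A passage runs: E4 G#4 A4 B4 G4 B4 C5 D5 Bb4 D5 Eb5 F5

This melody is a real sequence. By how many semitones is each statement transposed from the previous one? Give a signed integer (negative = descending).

3

Taking 4-note groups, the heads are E4, G4, Bb4: the pattern moves up a 3rd.
E4 to G4 spans +3 semitones.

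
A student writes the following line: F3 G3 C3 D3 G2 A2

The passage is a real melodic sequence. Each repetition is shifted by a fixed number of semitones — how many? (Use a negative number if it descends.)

Unit = 2 notes; the statements start on F3, C3, G2, moving down a 4th each time.
Counting half-steps from F3 to C3: -5.

-5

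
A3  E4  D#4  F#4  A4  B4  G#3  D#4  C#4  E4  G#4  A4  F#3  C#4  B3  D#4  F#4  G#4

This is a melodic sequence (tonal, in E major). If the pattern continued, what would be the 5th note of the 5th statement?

D#4

With 6-note cells, note 5 of each statement runs A4, G#4, F#4.
Carrying that down a 2nd forward: E4 → D#4.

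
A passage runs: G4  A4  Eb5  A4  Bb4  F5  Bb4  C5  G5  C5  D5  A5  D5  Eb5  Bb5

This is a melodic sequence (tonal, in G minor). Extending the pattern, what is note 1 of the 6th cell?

The unit is 3 notes. Position-1 pitches of the 5 shown cells: G4, A4, Bb4, C5, D5.
One more up a 2nd gives Eb5.

Eb5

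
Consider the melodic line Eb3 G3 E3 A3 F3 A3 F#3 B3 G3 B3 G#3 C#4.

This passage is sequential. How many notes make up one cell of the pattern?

4

12 notes total. Splitting into 3 groups of 4:
Eb3 G3 E3 A3 | F3 A3 F#3 B3 | G3 B3 G#3 C#4
That's a consistent up a 2nd shift per cell, and no other grouping gives one.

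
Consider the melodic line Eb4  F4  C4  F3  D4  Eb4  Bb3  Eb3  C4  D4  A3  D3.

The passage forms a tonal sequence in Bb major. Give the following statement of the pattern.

Bb3 C4 G3 C3

The 4-note cells begin on Eb4, D4, C4 — each down a 2nd from the last.
From Bb3 the diatonic shape gives Bb3 C4 G3 C3.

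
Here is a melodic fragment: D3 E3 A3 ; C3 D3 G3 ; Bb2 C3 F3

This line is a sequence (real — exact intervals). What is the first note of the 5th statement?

The 3-note cells begin on D3, C3, Bb2 — each down a 2nd from the last.
Extending the heads down a 2nd: Ab2 → Gb2.

Gb2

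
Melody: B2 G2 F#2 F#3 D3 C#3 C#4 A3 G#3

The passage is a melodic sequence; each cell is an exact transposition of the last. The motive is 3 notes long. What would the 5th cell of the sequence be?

With a 3-note motive the entries are B2, F#3, C#4, each up a 5th from the previous.
Extending up a 5th: G#4 → D#5.
From D#5 the exact shape gives D#5 B4 A#4.

D#5 B4 A#4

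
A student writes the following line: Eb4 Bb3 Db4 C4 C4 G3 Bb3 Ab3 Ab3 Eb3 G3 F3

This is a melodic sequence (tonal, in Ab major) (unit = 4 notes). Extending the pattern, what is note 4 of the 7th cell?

Eb2

The unit is 4 notes. Position-4 pitches of the 3 shown cells: C4, Ab3, F3.
Each moves down a 3rd. Continuing: Db3 → Bb2 → G2 → Eb2.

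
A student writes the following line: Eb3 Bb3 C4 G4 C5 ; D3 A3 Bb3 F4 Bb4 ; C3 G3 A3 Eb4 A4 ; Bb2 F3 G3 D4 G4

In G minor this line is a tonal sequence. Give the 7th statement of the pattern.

F2 C3 D3 A3 D4

With a 5-note motive the entries are Eb3, D3, C3, Bb2, each down a 2nd from the previous.
Continuing the starts: A2 → G2 → F2.
So cell 7 is F2 C3 D3 A3 D4.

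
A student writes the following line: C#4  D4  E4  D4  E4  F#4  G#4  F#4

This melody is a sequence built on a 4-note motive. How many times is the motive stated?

8 notes in groups of 4 gives 8/4 = 2 statements.
Starts: C#4, E4 — each up a 3rd.

2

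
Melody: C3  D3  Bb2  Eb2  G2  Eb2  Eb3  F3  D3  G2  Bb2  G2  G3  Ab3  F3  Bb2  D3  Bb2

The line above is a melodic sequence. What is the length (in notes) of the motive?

6

There are 18 notes; a 6-note unit gives 3 cells:
C3 D3 Bb2 Eb2 G2 Eb2 | Eb3 F3 D3 G2 Bb2 G2 | G3 Ab3 F3 Bb2 D3 Bb2
That's a consistent up a 3rd shift per cell, and no other grouping gives one.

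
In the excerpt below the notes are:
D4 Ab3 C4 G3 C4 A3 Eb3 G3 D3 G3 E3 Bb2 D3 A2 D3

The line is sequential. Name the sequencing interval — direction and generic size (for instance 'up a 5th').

Taking 5-note groups, the heads are D4, A3, E3: the pattern moves down a 4th.
D4 to A3 is down a 4th.

down a 4th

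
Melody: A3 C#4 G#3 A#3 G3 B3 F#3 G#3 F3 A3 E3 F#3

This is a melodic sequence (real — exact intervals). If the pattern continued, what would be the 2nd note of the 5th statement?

Grouping in 4s, the 2nd note of each cell is C#4, B3, A3.
Extending down a 2nd: G3 → F3.

F3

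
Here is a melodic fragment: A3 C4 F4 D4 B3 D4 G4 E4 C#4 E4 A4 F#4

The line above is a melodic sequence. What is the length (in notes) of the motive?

4

There are 12 notes; a 4-note unit gives 3 cells:
A3 C4 F4 D4 | B3 D4 G4 E4 | C#4 E4 A4 F#4
That's a consistent up a 2nd shift per cell, and no other grouping gives one.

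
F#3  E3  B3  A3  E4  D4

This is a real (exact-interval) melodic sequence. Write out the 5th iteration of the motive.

D5 C5

With a 2-note motive the entries are F#3, B3, E4, each up a 4th from the previous.
Continuing the starts: A4 → D5.
Statement 5 starts on D5 and keeps the same exact contour: D5 C5.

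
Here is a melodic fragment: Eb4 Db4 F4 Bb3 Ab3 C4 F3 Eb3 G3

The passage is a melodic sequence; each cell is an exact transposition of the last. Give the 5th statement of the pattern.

G2 F2 A2

Unit = 3 notes; the statements start on Eb4, Bb3, F3, moving down a 4th each time.
Carrying on: C3 → G2.
Statement 5 starts on G2 and keeps the same exact contour: G2 F2 A2.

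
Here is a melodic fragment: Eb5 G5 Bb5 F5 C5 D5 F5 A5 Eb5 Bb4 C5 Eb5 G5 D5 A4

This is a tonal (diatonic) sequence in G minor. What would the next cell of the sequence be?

The 5-note cells begin on Eb5, D5, C5 — each down a 2nd from the last.
So cell 4 is Bb4 D5 F5 C5 G4.

Bb4 D5 F5 C5 G4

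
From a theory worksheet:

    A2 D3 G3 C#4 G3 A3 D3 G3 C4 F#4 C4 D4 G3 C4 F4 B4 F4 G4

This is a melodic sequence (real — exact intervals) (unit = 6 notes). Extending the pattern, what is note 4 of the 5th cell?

With 6-note cells, note 4 of each statement runs C#4, F#4, B4.
Carrying that up a 4th forward: E5 → A5.

A5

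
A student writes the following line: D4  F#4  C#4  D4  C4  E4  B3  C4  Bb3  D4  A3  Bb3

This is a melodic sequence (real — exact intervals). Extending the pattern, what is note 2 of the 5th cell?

Bb3

Grouping in 4s, the 2nd note of each cell is F#4, E4, D4.
Each moves down a 2nd. Continuing: C4 → Bb3.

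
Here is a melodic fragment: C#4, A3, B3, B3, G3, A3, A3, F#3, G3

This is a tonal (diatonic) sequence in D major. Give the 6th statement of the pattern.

Taking 3-note groups, the heads are C#4, B3, A3: the pattern moves down a 2nd.
Carrying on: G3 → F#3 → E3.
Statement 6 starts on E3 and keeps the same diatonic contour: E3 C#3 D3.

E3 C#3 D3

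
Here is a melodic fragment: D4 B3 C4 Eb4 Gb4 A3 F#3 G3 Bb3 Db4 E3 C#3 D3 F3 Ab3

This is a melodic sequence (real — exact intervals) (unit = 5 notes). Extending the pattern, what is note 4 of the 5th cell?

G2

The unit is 5 notes. Position-4 pitches of the 3 shown cells: Eb4, Bb3, F3.
Each moves down a 4th. Continuing: C3 → G2.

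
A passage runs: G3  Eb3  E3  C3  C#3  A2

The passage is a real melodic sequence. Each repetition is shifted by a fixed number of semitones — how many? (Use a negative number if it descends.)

Taking 2-note groups, the heads are G3, E3, C#3: the pattern moves down a 3rd.
G3 to E3 spans -3 semitones.

-3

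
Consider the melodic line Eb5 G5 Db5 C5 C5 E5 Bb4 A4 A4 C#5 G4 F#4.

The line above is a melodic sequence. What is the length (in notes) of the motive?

Try groups of 4 (3 cells in 12 notes):
Eb5 G5 Db5 C5 | C5 E5 Bb4 A4 | A4 C#5 G4 F#4
Each cell is the previous one down a 3rd — so the unit is 4 notes.

4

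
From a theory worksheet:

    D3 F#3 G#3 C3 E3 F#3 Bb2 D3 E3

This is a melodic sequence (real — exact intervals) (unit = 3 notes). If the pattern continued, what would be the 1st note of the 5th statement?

Gb2

Grouping in 3s, the 1st note of each cell is D3, C3, Bb2.
Carrying that down a 2nd forward: Ab2 → Gb2.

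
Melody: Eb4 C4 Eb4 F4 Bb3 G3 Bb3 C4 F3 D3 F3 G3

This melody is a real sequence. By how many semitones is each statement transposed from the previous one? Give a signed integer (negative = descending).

Unit = 4 notes; the statements start on Eb4, Bb3, F3, moving down a 4th each time.
Eb4 to Bb3 spans -5 semitones.

-5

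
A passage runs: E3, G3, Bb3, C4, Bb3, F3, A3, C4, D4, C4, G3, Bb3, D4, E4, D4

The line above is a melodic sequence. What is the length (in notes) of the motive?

5

There are 15 notes; a 5-note unit gives 3 cells:
E3 G3 Bb3 C4 Bb3 | F3 A3 C4 D4 C4 | G3 Bb3 D4 E4 D4
That's a consistent up a 2nd shift per cell, and no other grouping gives one.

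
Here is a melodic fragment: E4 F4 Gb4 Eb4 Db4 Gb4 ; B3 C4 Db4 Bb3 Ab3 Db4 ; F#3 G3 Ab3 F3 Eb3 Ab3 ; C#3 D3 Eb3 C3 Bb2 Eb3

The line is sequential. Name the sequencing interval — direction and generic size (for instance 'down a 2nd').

down a 4th

Taking 6-note groups, the heads are E4, B3, F#3, C#3: the pattern moves down a 4th.
E4 to B3 is down a 4th.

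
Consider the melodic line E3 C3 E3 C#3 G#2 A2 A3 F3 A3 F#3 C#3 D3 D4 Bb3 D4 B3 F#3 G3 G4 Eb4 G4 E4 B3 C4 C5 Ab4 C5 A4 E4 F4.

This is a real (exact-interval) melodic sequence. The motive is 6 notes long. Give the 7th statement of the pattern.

Taking 6-note groups, the heads are E3, A3, D4, G4, C5: the pattern moves up a 4th.
Carrying on: F5 → Bb5.
So cell 7 is Bb5 Gb5 Bb5 G5 D5 Eb5.

Bb5 Gb5 Bb5 G5 D5 Eb5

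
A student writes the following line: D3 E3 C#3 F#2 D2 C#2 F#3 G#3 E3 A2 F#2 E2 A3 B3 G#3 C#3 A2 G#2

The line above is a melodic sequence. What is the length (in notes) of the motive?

6

18 notes total. Splitting into 3 groups of 6:
D3 E3 C#3 F#2 D2 C#2 | F#3 G#3 E3 A2 F#2 E2 | A3 B3 G#3 C#3 A2 G#2
That's a consistent up a 3rd shift per cell, and no other grouping gives one.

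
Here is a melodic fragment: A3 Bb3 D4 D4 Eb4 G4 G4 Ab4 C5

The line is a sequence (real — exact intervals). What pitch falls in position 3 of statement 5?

Bb5

With 3-note cells, note 3 of each statement runs D4, G4, C5.
Carrying that up a 4th forward: F5 → Bb5.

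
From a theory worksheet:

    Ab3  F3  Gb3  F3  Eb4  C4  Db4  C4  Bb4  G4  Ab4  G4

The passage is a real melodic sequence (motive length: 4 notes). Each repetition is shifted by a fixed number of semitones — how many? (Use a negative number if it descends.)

With a 4-note motive the entries are Ab3, Eb4, Bb4, each up a 5th from the previous.
Counting half-steps from Ab3 to Eb4: 7.

7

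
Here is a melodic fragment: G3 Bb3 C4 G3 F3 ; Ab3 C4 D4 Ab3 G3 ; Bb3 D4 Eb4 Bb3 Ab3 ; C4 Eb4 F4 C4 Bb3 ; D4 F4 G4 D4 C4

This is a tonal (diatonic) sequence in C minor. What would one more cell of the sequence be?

Unit = 5 notes; the statements start on G3, Ab3, Bb3, C4, D4, moving up a 2nd each time.
Statement 6 starts on Eb4 and keeps the same diatonic contour: Eb4 G4 Ab4 Eb4 D4.

Eb4 G4 Ab4 Eb4 D4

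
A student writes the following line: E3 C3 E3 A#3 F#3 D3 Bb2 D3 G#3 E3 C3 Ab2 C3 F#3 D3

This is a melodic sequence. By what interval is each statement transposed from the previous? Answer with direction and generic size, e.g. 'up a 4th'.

down a 2nd

The 5-note cells begin on E3, D3, C3 — each down a 2nd from the last.
From E3 to D3: down a 2nd.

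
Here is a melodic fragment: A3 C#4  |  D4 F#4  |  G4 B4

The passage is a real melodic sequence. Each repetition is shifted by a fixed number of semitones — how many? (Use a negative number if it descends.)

With a 2-note motive the entries are A3, D4, G4, each up a 4th from the previous.
A3 to D4 spans +5 semitones.

5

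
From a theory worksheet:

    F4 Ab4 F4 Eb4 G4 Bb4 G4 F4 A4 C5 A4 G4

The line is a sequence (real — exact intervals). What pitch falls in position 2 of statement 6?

F#5

With 4-note cells, note 2 of each statement runs Ab4, Bb4, C5.
Extending up a 2nd: D5 → E5 → F#5.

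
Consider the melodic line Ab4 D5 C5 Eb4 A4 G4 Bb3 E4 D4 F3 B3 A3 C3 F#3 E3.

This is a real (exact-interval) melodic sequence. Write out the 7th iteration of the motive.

Unit = 3 notes; the statements start on Ab4, Eb4, Bb3, F3, C3, moving down a 4th each time.
Extending down a 4th: G2 → D2.
So cell 7 is D2 G#2 F#2.

D2 G#2 F#2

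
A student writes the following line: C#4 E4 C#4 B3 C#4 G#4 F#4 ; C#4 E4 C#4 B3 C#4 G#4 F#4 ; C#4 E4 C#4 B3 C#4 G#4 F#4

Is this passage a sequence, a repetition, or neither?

repetition

Each 7-note cell is identical (C#4 E4 C#4 B3 C#4 G#4 F#4), restated at the same pitch.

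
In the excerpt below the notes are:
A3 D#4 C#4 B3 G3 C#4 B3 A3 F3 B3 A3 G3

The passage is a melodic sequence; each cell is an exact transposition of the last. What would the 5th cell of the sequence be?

Db3 G3 F3 Eb3

With a 4-note motive the entries are A3, G3, F3, each down a 2nd from the previous.
Extending down a 2nd: Eb3 → Db3.
From Db3 the exact shape gives Db3 G3 F3 Eb3.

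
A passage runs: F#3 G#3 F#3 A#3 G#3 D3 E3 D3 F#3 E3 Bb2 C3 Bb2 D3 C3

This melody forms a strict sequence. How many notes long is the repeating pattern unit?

5

There are 15 notes; a 5-note unit gives 3 cells:
F#3 G#3 F#3 A#3 G#3 | D3 E3 D3 F#3 E3 | Bb2 C3 Bb2 D3 C3
Every group is a transposition down a 3rd of the one before; no shorter unit works.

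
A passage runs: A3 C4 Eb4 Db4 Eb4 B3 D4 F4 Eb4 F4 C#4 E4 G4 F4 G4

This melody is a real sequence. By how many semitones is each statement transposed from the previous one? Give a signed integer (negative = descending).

The 5-note cells begin on A3, B3, C#4 — each up a 2nd from the last.
A3 to B3 spans +2 semitones.

2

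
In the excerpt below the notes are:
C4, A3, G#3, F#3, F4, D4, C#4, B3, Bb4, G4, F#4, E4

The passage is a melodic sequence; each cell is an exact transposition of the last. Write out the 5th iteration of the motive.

Unit = 4 notes; the statements start on C4, F4, Bb4, moving up a 4th each time.
Extending up a 4th: Eb5 → Ab5.
From Ab5 the exact shape gives Ab5 F5 E5 D5.

Ab5 F5 E5 D5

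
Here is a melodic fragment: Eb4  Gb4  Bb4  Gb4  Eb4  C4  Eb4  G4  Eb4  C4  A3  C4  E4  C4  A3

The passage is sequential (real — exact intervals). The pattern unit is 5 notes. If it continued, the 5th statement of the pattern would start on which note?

D#3

Unit = 5 notes; the statements start on Eb4, C4, A3, moving down a 3rd each time.
Extending the heads down a 3rd: F#3 → D#3.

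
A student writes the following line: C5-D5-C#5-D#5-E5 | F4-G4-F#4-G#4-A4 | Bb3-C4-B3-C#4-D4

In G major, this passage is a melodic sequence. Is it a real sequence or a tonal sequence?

real

Each cell has the same semitone pattern (2, -1, 2, 1) — intervals are preserved exactly.
And C#5 lies outside G major, so the sequence is real rather than tonal.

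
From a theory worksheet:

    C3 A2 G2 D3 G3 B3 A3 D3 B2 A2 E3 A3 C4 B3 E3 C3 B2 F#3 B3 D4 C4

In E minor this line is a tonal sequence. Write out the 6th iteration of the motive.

Taking 7-note groups, the heads are C3, D3, E3: the pattern moves up a 2nd.
Continuing the starts: F#3 → G3 → A3.
Statement 6 starts on A3 and keeps the same diatonic contour: A3 F#3 E3 B3 E4 G4 F#4.

A3 F#3 E3 B3 E4 G4 F#4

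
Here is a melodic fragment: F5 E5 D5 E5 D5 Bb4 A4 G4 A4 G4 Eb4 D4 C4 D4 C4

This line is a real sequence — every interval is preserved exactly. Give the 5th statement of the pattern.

With a 5-note motive the entries are F5, Bb4, Eb4, each down a 5th from the previous.
Continuing the starts: Ab3 → Db3.
From Db3 the exact shape gives Db3 C3 Bb2 C3 Bb2.

Db3 C3 Bb2 C3 Bb2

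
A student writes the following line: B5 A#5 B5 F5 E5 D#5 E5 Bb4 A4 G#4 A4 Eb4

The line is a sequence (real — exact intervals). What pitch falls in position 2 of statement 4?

C#4

With 4-note cells, note 2 of each statement runs A#5, D#5, G#4.
Each moves down a 5th; the next is C#4.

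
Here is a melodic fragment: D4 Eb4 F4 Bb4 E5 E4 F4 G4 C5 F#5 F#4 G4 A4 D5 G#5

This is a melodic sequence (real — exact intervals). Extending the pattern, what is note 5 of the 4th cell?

The unit is 5 notes. Position-5 pitches of the 3 shown cells: E5, F#5, G#5.
One more up a 2nd gives A#5.

A#5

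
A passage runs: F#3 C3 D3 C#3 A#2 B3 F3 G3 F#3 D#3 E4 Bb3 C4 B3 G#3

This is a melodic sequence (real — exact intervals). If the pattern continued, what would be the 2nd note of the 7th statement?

Gb5

With 5-note cells, note 2 of each statement runs C3, F3, Bb3.
Extending up a 4th: Eb4 → Ab4 → Db5 → Gb5.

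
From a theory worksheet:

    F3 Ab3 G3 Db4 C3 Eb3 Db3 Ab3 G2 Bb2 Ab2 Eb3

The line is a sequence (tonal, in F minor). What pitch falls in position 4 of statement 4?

Grouping in 4s, the 4th note of each cell is Db4, Ab3, Eb3.
Each moves down a 4th; the next is Bb2.

Bb2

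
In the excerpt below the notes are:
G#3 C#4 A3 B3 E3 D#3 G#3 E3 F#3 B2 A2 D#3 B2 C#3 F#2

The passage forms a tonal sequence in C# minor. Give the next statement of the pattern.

E2 A2 F#2 G#2 C#2

The 5-note cells begin on G#3, D#3, A2 — each down a 4th from the last.
Statement 4 starts on E2 and keeps the same diatonic contour: E2 A2 F#2 G#2 C#2.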